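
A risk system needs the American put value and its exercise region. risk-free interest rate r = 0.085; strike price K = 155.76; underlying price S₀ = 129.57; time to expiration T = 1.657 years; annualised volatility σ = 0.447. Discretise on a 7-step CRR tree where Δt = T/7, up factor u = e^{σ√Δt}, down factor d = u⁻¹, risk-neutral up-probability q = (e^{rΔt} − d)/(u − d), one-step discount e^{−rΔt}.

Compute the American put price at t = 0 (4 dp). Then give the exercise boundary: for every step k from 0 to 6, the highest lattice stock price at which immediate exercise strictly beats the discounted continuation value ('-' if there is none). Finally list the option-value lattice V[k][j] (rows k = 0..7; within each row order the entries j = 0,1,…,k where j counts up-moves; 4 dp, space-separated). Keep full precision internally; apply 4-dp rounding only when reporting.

price = 37.0870
boundary = - - 83.8694 104.2447 83.8694 104.2447 129.5700
tree:
37.0870
52.5721 22.6427
71.8906 34.8125 11.0224
88.2834 51.5153 19.0182 3.2284
101.4722 71.8906 31.9259 6.4869 0.0000
112.0831 88.2834 51.5153 13.0343 0.0000 0.0000
120.6200 101.4722 71.8906 26.1900 0.0000 0.0000 0.0000
127.4883 112.0831 88.2834 51.5153 0.0000 0.0000 0.0000 0.0000

Δt=0.23671, u=1.24294, d=0.80454, q=0.49220, disc=e^(-rΔt)=0.98008
k=7 terminal: V=max(K-S,0) → 127.4883 112.0831 88.2834 51.5153 0.0000 0.0000 0.0000 0.0000
k=6: j=0 S=35.1400 intr=120.6200 cont=117.5173 V=120.6200[EX]; j=1 S=54.2878 intr=101.4722 cont=98.3695 V=101.4722[EX]; j=2 S=83.8694 intr=71.8906 cont=68.7879 V=71.8906[EX]; j=3 S=129.5700 intr=26.1900 cont=25.6382 V=26.1900[EX]; j=4 S=200.1729 intr=0.0000 cont=0.0000 V=0.0000[hold]; j=5 S=309.2476 intr=0.0000 cont=0.0000 V=0.0000[hold]; j=6 S=477.7572 intr=0.0000 cont=0.0000 V=0.0000[hold]  S*(6)=129.5700
k=5: j=0 S=43.6769 intr=112.0831 cont=108.9804 V=112.0831[EX]; j=1 S=67.4766 intr=88.2834 cont=85.1807 V=88.2834[EX]; j=2 S=104.2447 intr=51.5153 cont=48.4126 V=51.5153[EX]; j=3 S=161.0478 intr=0.0000 cont=13.0343 V=13.0343[hold]; j=4 S=248.8031 intr=0.0000 cont=0.0000 V=0.0000[hold]; j=5 S=384.3764 intr=0.0000 cont=0.0000 V=0.0000[hold]  S*(5)=104.2447
k=4: j=0 S=54.2878 intr=101.4722 cont=98.3695 V=101.4722[EX]; j=1 S=83.8694 intr=71.8906 cont=68.7879 V=71.8906[EX]; j=2 S=129.5700 intr=26.1900 cont=31.9259 V=31.9259[hold]; j=3 S=200.1729 intr=0.0000 cont=6.4869 V=6.4869[hold]; j=4 S=309.2476 intr=0.0000 cont=0.0000 V=0.0000[hold]  S*(4)=83.8694
k=3: j=0 S=67.4766 intr=88.2834 cont=85.1807 V=88.2834[EX]; j=1 S=104.2447 intr=51.5153 cont=51.1796 V=51.5153[EX]; j=2 S=161.0478 intr=0.0000 cont=19.0182 V=19.0182[hold]; j=3 S=248.8031 intr=0.0000 cont=3.2284 V=3.2284[hold]  S*(3)=104.2447
k=2: j=0 S=83.8694 intr=71.8906 cont=68.7879 V=71.8906[EX]; j=1 S=129.5700 intr=26.1900 cont=34.8125 V=34.8125[hold]; j=2 S=200.1729 intr=0.0000 cont=11.0224 V=11.0224[hold]  S*(2)=83.8694
k=1: j=0 S=104.2447 intr=51.5153 cont=52.5721 V=52.5721[hold]; j=1 S=161.0478 intr=0.0000 cont=22.6427 V=22.6427[hold]  S*(1)=-
k=0: j=0 S=129.5700 intr=26.1900 cont=37.0870 V=37.0870[hold]  S*(0)=-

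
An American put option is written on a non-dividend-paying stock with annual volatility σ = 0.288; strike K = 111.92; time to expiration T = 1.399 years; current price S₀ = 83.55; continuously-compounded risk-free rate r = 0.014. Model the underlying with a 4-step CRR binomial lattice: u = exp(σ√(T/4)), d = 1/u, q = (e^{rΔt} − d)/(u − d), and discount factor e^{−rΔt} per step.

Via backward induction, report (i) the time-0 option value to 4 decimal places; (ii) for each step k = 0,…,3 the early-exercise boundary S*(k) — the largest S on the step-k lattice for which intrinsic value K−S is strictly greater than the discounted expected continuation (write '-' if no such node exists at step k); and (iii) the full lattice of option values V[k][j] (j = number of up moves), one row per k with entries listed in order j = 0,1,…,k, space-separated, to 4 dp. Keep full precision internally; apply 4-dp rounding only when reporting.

params: Δt=0.34975 u=1.18569 d=0.84339 q=0.47186 e^(-rΔt)=0.99512
t_4 payoffs: 69.6467 52.4899 28.3700 0.0000 0.0000
t_3: node(3,0) S=50.1229 payoff=61.7971 vs cont=61.2504 → 61.7971 [stop]  node(3,1) S=70.4655 payoff=41.4545 vs cont=40.9078 → 41.4545 [stop]  node(3,2) S=99.0641 payoff=12.8559 vs cont=14.9101 → 14.9101 [wait]  node(3,3) S=139.2696 payoff=0.0000 vs cont=0.0000 → 0.0000 [wait]  ⇒ S*(3)=70.4655
t_2: node(2,0) S=59.4301 payoff=52.4899 vs cont=51.9432 → 52.4899 [stop]  node(2,1) S=83.5500 payoff=28.3700 vs cont=28.7879 → 28.7879 [wait]  node(2,2) S=117.4590 payoff=0.0000 vs cont=7.8361 → 7.8361 [wait]  ⇒ S*(2)=59.4301
t_1: node(1,0) S=70.4655 payoff=41.4545 vs cont=41.1041 → 41.4545 [stop]  node(1,1) S=99.0641 payoff=12.8559 vs cont=18.8092 → 18.8092 [wait]  ⇒ S*(1)=70.4655
t_0: node(0,0) S=83.5500 payoff=28.3700 vs cont=30.6188 → 30.6188 [wait]  ⇒ S*(0)=-

price = 30.6188
boundary = - 70.4655 59.4301 70.4655
tree:
30.6188
41.4545 18.8092
52.4899 28.7879 7.8361
61.7971 41.4545 14.9101 0.0000
69.6467 52.4899 28.3700 0.0000 0.0000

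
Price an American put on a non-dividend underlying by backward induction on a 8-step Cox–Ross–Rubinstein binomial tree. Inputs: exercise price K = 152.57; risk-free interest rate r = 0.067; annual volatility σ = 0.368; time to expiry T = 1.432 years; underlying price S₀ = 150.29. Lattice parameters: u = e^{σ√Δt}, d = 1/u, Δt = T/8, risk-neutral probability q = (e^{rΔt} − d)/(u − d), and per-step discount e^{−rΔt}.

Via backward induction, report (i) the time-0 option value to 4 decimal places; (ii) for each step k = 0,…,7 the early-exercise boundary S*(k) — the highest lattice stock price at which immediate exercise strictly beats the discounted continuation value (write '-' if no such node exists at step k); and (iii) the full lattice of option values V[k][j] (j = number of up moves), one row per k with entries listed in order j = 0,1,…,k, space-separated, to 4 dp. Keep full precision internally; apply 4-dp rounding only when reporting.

price = 21.3663
boundary = - - - 94.2058 110.0767 94.2058 110.0767 128.6212
tree:
21.3663
30.9007 12.3379
43.2602 19.2745 5.6921
58.3642 29.1852 9.8191 1.6984
71.9467 42.4933 16.5682 3.3001 0.1361
83.5710 58.3642 27.1242 6.4014 0.2753 0.0000
93.5192 71.9467 42.4933 12.3942 0.5571 0.0000 0.0000
102.0332 83.5710 58.3642 23.9488 1.1270 0.0000 0.0000 0.0000
109.3195 93.5192 71.9467 42.4933 2.2800 0.0000 0.0000 0.0000 0.0000

Δt=0.17900, u=1.16847, d=0.85582, q=0.49974, disc=e^(-rΔt)=0.98808
k=8 terminal: V=max(K-S,0) → 109.3195 93.5192 71.9467 42.4933 2.2800 0.0000 0.0000 0.0000 0.0000
k=7: j=0 S=50.5368 intr=102.0332 cont=100.2143 V=102.0332[EX]; j=1 S=68.9990 intr=83.5710 cont=81.7521 V=83.5710[EX]; j=2 S=94.2058 intr=58.3642 cont=56.5453 V=58.3642[EX]; j=3 S=128.6212 intr=23.9488 cont=22.1299 V=23.9488[EX]; j=4 S=175.6093 intr=0.0000 cont=1.1270 V=1.1270[hold]; j=5 S=239.7631 intr=0.0000 cont=0.0000 V=0.0000[hold]; j=6 S=327.3537 intr=0.0000 cont=0.0000 V=0.0000[hold]; j=7 S=446.9429 intr=0.0000 cont=0.0000 V=0.0000[hold]  S*(7)=128.6212
k=6: j=0 S=59.0508 intr=93.5192 cont=91.7004 V=93.5192[EX]; j=1 S=80.6233 intr=71.9467 cont=70.1279 V=71.9467[EX]; j=2 S=110.0767 intr=42.4933 cont=40.6745 V=42.4933[EX]; j=3 S=150.2900 intr=2.2800 cont=12.3942 V=12.3942[hold]; j=4 S=205.1941 intr=0.0000 cont=0.5571 V=0.5571[hold]; j=5 S=280.1559 intr=0.0000 cont=0.0000 V=0.0000[hold]; j=6 S=382.5028 intr=0.0000 cont=0.0000 V=0.0000[hold]  S*(6)=110.0767
k=5: j=0 S=68.9990 intr=83.5710 cont=81.7521 V=83.5710[EX]; j=1 S=94.2058 intr=58.3642 cont=56.5453 V=58.3642[EX]; j=2 S=128.6212 intr=23.9488 cont=27.1242 V=27.1242[hold]; j=3 S=175.6093 intr=0.0000 cont=6.4014 V=6.4014[hold]; j=4 S=239.7631 intr=0.0000 cont=0.2753 V=0.2753[hold]; j=5 S=327.3537 intr=0.0000 cont=0.0000 V=0.0000[hold]  S*(5)=94.2058
k=4: j=0 S=80.6233 intr=71.9467 cont=70.1279 V=71.9467[EX]; j=1 S=110.0767 intr=42.4933 cont=42.2425 V=42.4933[EX]; j=2 S=150.2900 intr=2.2800 cont=16.5682 V=16.5682[hold]; j=3 S=205.1941 intr=0.0000 cont=3.3001 V=3.3001[hold]; j=4 S=280.1559 intr=0.0000 cont=0.1361 V=0.1361[hold]  S*(4)=110.0767
k=3: j=0 S=94.2058 intr=58.3642 cont=56.5453 V=58.3642[EX]; j=1 S=128.6212 intr=23.9488 cont=29.1852 V=29.1852[hold]; j=2 S=175.6093 intr=0.0000 cont=9.8191 V=9.8191[hold]; j=3 S=239.7631 intr=0.0000 cont=1.6984 V=1.6984[hold]  S*(3)=94.2058
k=2: j=0 S=110.0767 intr=42.4933 cont=43.2602 V=43.2602[hold]; j=1 S=150.2900 intr=2.2800 cont=19.2745 V=19.2745[hold]; j=2 S=205.1941 intr=0.0000 cont=5.6921 V=5.6921[hold]  S*(2)=-
k=1: j=0 S=128.6212 intr=23.9488 cont=30.9007 V=30.9007[hold]; j=1 S=175.6093 intr=0.0000 cont=12.3379 V=12.3379[hold]  S*(1)=-
k=0: j=0 S=150.2900 intr=2.2800 cont=21.3663 V=21.3663[hold]  S*(0)=-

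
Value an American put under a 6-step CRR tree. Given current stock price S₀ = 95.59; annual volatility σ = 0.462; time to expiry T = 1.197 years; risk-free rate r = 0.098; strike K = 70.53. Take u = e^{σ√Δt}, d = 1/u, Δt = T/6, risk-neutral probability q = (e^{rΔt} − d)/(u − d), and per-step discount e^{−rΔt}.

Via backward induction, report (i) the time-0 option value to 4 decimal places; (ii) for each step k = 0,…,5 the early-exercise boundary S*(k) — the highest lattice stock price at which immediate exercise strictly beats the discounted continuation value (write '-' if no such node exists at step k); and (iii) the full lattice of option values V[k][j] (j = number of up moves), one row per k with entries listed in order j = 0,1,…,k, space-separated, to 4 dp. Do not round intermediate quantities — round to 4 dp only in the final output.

params: Δt=0.19950 u=1.22919 d=0.81354 q=0.49609 e^(-rΔt)=0.98064
t_6 payoffs: 42.8159 28.6566 7.2633 0.0000 0.0000 0.0000 0.0000
t_5: node(5,0) S=34.0659 payoff=36.4641 vs cont=35.0986 → 36.4641 [stop]  node(5,1) S=51.4703 payoff=19.0597 vs cont=17.6941 → 19.0597 [stop]  node(5,2) S=77.7667 payoff=0.0000 vs cont=3.5891 → 3.5891 [wait]  node(5,3) S=117.4981 payoff=0.0000 vs cont=0.0000 → 0.0000 [wait]  node(5,4) S=177.5285 payoff=0.0000 vs cont=0.0000 → 0.0000 [wait]  node(5,5) S=268.2286 payoff=0.0000 vs cont=0.0000 → 0.0000 [wait]  ⇒ S*(5)=51.4703
t_4: node(4,0) S=41.8734 payoff=28.6566 vs cont=27.2910 → 28.6566 [stop]  node(4,1) S=63.2667 payoff=7.2633 vs cont=11.1644 → 11.1644 [wait]  node(4,2) S=95.5900 payoff=0.0000 vs cont=1.7736 → 1.7736 [wait]  node(4,3) S=144.4274 payoff=0.0000 vs cont=0.0000 → 0.0000 [wait]  node(4,4) S=218.2160 payoff=0.0000 vs cont=0.0000 → 0.0000 [wait]  ⇒ S*(4)=41.8734
t_3: node(3,0) S=51.4703 payoff=19.0597 vs cont=19.5920 → 19.5920 [wait]  node(3,1) S=77.7667 payoff=0.0000 vs cont=6.3797 → 6.3797 [wait]  node(3,2) S=117.4981 payoff=0.0000 vs cont=0.8764 → 0.8764 [wait]  node(3,3) S=177.5285 payoff=0.0000 vs cont=0.0000 → 0.0000 [wait]  ⇒ S*(3)=-
t_2: node(2,0) S=63.2667 payoff=7.2633 vs cont=12.7850 → 12.7850 [wait]  node(2,1) S=95.5900 payoff=0.0000 vs cont=3.5789 → 3.5789 [wait]  node(2,2) S=144.4274 payoff=0.0000 vs cont=0.4331 → 0.4331 [wait]  ⇒ S*(2)=-
t_1: node(1,0) S=77.7667 payoff=0.0000 vs cont=8.0588 → 8.0588 [wait]  node(1,1) S=117.4981 payoff=0.0000 vs cont=1.9792 → 1.9792 [wait]  ⇒ S*(1)=-
t_0: node(0,0) S=95.5900 payoff=0.0000 vs cont=4.9451 → 4.9451 [wait]  ⇒ S*(0)=-

price = 4.9451
boundary = - - - - 41.8734 51.4703
tree:
4.9451
8.0588 1.9792
12.7850 3.5789 0.4331
19.5920 6.3797 0.8764 0.0000
28.6566 11.1644 1.7736 0.0000 0.0000
36.4641 19.0597 3.5891 0.0000 0.0000 0.0000
42.8159 28.6566 7.2633 0.0000 0.0000 0.0000 0.0000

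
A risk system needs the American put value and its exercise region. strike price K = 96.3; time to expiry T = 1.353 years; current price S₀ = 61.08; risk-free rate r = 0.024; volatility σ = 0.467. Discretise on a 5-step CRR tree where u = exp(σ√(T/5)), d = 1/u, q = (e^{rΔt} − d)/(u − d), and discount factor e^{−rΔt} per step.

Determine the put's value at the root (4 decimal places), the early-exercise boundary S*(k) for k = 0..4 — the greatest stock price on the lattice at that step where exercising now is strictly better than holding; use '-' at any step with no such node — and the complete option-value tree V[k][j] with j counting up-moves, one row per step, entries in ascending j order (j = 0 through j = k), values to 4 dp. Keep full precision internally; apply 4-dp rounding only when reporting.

price = 38.5267
boundary = - - 37.5745 47.9067 61.0800
tree:
38.5267
48.5477 26.9728
58.7255 36.9488 15.3073
66.8293 48.3933 23.6523 5.4447
73.1854 58.7255 35.2200 10.0157 0.0000
78.1706 66.8293 48.3933 18.4243 0.0000 0.0000

Δt=0.27060  u=1.27498  d=0.78433  q=0.45284  discount=0.99353
step 5 (expiry): payoffs max(K−S,0) = 78.1706 66.8293 48.3933 18.4243 0.0000 0.0000
step 4: (k=4,j=0): S=23.1146, (K−S)⁺=73.1854, hold=72.5620 ⇒ V=73.1854 exercise | (k=4,j=1): S=37.5745, (K−S)⁺=58.7255, hold=58.1021 ⇒ V=58.7255 exercise | (k=4,j=2): S=61.0800, (K−S)⁺=35.2200, hold=34.5966 ⇒ V=35.2200 exercise | (k=4,j=3): S=99.2899, (K−S)⁺=0.0000, hold=10.0157 ⇒ V=10.0157 continue | (k=4,j=4): S=161.4029, (K−S)⁺=0.0000, hold=0.0000 ⇒ V=0.0000 continue  boundary S*=61.0800
step 3: (k=3,j=0): S=29.4707, (K−S)⁺=66.8293, hold=66.2060 ⇒ V=66.8293 exercise | (k=3,j=1): S=47.9067, (K−S)⁺=48.3933, hold=47.7699 ⇒ V=48.3933 exercise | (k=3,j=2): S=77.8757, (K−S)⁺=18.4243, hold=23.6523 ⇒ V=23.6523 continue | (k=3,j=3): S=126.5926, (K−S)⁺=0.0000, hold=5.4447 ⇒ V=5.4447 continue  boundary S*=47.9067
step 2: (k=2,j=0): S=37.5745, (K−S)⁺=58.7255, hold=58.1021 ⇒ V=58.7255 exercise | (k=2,j=1): S=61.0800, (K−S)⁺=35.2200, hold=36.9488 ⇒ V=36.9488 continue | (k=2,j=2): S=99.2899, (K−S)⁺=0.0000, hold=15.3073 ⇒ V=15.3073 continue  boundary S*=37.5745
step 1: (k=1,j=0): S=47.9067, (K−S)⁺=48.3933, hold=48.5477 ⇒ V=48.5477 continue | (k=1,j=1): S=77.8757, (K−S)⁺=18.4243, hold=26.9728 ⇒ V=26.9728 continue  boundary S*=-
step 0: (k=0,j=0): S=61.0800, (K−S)⁺=35.2200, hold=38.5267 ⇒ V=38.5267 continue  boundary S*=-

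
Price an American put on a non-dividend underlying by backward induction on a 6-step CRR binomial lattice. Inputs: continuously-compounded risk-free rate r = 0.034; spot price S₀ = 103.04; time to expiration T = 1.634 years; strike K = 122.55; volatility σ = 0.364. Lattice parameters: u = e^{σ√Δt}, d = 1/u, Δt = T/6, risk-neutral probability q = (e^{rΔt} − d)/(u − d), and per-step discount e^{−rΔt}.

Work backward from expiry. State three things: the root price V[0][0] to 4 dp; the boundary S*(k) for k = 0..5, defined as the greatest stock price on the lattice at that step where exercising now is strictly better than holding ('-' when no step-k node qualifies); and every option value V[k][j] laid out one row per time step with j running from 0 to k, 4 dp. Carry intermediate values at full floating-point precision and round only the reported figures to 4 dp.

Δt=0.27233  u=1.20920  d=0.82700  q=0.47699  discount=0.99078
step 6 (expiry): payoffs max(K−S,0) = 89.5870 74.3531 52.0786 19.5100 0.0000 0.0000 0.0000
step 5: (k=5,j=0): S=39.8587, (K−S)⁺=82.6913, hold=81.5618 ⇒ V=82.6913 exercise | (k=5,j=1): S=58.2795, (K−S)⁺=64.2705, hold=63.1410 ⇒ V=64.2705 exercise | (k=5,j=2): S=85.2137, (K−S)⁺=37.3363, hold=36.2068 ⇒ V=37.3363 exercise | (k=5,j=3): S=124.5955, (K−S)⁺=0.0000, hold=10.1098 ⇒ V=10.1098 continue | (k=5,j=4): S=182.1779, (K−S)⁺=0.0000, hold=0.0000 ⇒ V=0.0000 continue | (k=5,j=5): S=266.3722, (K−S)⁺=0.0000, hold=0.0000 ⇒ V=0.0000 continue  boundary S*=85.2137
step 4: (k=4,j=0): S=48.1969, (K−S)⁺=74.3531, hold=73.2236 ⇒ V=74.3531 exercise | (k=4,j=1): S=70.4714, (K−S)⁺=52.0786, hold=50.9491 ⇒ V=52.0786 exercise | (k=4,j=2): S=103.0400, (K−S)⁺=19.5100, hold=24.1251 ⇒ V=24.1251 continue | (k=4,j=3): S=150.6604, (K−S)⁺=0.0000, hold=5.2388 ⇒ V=5.2388 continue | (k=4,j=4): S=220.2887, (K−S)⁺=0.0000, hold=0.0000 ⇒ V=0.0000 continue  boundary S*=70.4714
step 3: (k=3,j=0): S=58.2795, (K−S)⁺=64.2705, hold=63.1410 ⇒ V=64.2705 exercise | (k=3,j=1): S=85.2137, (K−S)⁺=37.3363, hold=38.3879 ⇒ V=38.3879 continue | (k=3,j=2): S=124.5955, (K−S)⁺=0.0000, hold=14.9771 ⇒ V=14.9771 continue | (k=3,j=3): S=182.1779, (K−S)⁺=0.0000, hold=2.7147 ⇒ V=2.7147 continue  boundary S*=58.2795
step 2: (k=2,j=0): S=70.4714, (K−S)⁺=52.0786, hold=51.4461 ⇒ V=52.0786 exercise | (k=2,j=1): S=103.0400, (K−S)⁺=19.5100, hold=26.9703 ⇒ V=26.9703 continue | (k=2,j=2): S=150.6604, (K−S)⁺=0.0000, hold=9.0439 ⇒ V=9.0439 continue  boundary S*=70.4714
step 1: (k=1,j=0): S=85.2137, (K−S)⁺=37.3363, hold=39.7325 ⇒ V=39.7325 continue | (k=1,j=1): S=124.5955, (K−S)⁺=0.0000, hold=18.2498 ⇒ V=18.2498 continue  boundary S*=-
step 0: (k=0,j=0): S=103.0400, (K−S)⁺=19.5100, hold=29.2137 ⇒ V=29.2137 continue  boundary S*=-

price = 29.2137
boundary = - - 70.4714 58.2795 70.4714 85.2137
tree:
29.2137
39.7325 18.2498
52.0786 26.9703 9.0439
64.2705 38.3879 14.9771 2.7147
74.3531 52.0786 24.1251 5.2388 0.0000
82.6913 64.2705 37.3363 10.1098 0.0000 0.0000
89.5870 74.3531 52.0786 19.5100 0.0000 0.0000 0.0000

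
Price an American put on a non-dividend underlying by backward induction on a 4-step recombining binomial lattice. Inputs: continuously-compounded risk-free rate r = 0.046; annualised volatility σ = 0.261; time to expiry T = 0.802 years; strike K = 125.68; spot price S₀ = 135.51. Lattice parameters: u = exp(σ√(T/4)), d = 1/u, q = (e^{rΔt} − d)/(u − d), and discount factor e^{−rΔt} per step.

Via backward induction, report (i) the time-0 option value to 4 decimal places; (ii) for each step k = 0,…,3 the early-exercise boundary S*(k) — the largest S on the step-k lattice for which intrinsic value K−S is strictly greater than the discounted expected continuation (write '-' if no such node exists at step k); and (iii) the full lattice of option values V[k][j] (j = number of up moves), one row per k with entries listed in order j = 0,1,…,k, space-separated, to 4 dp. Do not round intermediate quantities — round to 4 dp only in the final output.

Δt=0.20050  u=1.12397  d=0.88970  q=0.51037  discount=0.99082
step 4 (expiry): payoffs max(K−S,0) = 40.7718 18.4144 0.0000 0.0000 0.0000
step 3: (k=3,j=0): S=95.4345, (K−S)⁺=30.2455, hold=29.0917 ⇒ V=30.2455 exercise | (k=3,j=1): S=120.5635, (K−S)⁺=5.1165, hold=8.9335 ⇒ V=8.9335 continue | (k=3,j=2): S=152.3094, (K−S)⁺=0.0000, hold=0.0000 ⇒ V=0.0000 continue | (k=3,j=3): S=192.4144, (K−S)⁺=0.0000, hold=0.0000 ⇒ V=0.0000 continue  boundary S*=95.4345
step 2: (k=2,j=0): S=107.2656, (K−S)⁺=18.4144, hold=19.1908 ⇒ V=19.1908 continue | (k=2,j=1): S=135.5100, (K−S)⁺=0.0000, hold=4.3340 ⇒ V=4.3340 continue | (k=2,j=2): S=171.1915, (K−S)⁺=0.0000, hold=0.0000 ⇒ V=0.0000 continue  boundary S*=-
step 1: (k=1,j=0): S=120.5635, (K−S)⁺=5.1165, hold=11.5018 ⇒ V=11.5018 continue | (k=1,j=1): S=152.3094, (K−S)⁺=0.0000, hold=2.1026 ⇒ V=2.1026 continue  boundary S*=-
step 0: (k=0,j=0): S=135.5100, (K−S)⁺=0.0000, hold=6.6432 ⇒ V=6.6432 continue  boundary S*=-

price = 6.6432
boundary = - - - 95.4345
tree:
6.6432
11.5018 2.1026
19.1908 4.3340 0.0000
30.2455 8.9335 0.0000 0.0000
40.7718 18.4144 0.0000 0.0000 0.0000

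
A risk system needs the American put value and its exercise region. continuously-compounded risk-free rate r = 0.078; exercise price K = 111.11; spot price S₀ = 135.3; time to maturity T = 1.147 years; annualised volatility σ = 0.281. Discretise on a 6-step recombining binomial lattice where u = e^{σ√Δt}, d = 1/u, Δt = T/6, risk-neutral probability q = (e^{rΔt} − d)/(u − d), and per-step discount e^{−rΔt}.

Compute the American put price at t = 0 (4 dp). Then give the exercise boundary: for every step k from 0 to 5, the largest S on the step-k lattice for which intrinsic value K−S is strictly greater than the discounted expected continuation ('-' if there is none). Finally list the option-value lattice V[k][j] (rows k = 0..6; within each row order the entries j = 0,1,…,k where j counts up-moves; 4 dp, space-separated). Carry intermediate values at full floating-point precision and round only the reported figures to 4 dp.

params: Δt=0.19117 u=1.13073 d=0.88439 q=0.53031 e^(-rΔt)=0.98520
t_6 payoffs: 46.3731 28.3411 5.2864 0.0000 0.0000 0.0000 0.0000
t_5: node(5,0) S=73.1997 payoff=37.9103 vs cont=36.2658 → 37.9103 [stop]  node(5,1) S=93.5890 payoff=17.5210 vs cont=15.8765 → 17.5210 [stop]  node(5,2) S=119.6576 payoff=0.0000 vs cont=2.4462 → 2.4462 [wait]  node(5,3) S=152.9873 payoff=0.0000 vs cont=0.0000 → 0.0000 [wait]  node(5,4) S=195.6009 payoff=0.0000 vs cont=0.0000 → 0.0000 [wait]  node(5,5) S=250.0841 payoff=0.0000 vs cont=0.0000 → 0.0000 [wait]  ⇒ S*(5)=93.5890
t_4: node(4,0) S=82.7689 payoff=28.3411 vs cont=26.6966 → 28.3411 [stop]  node(4,1) S=105.8236 payoff=5.2864 vs cont=9.3857 → 9.3857 [wait]  node(4,2) S=135.3000 payoff=0.0000 vs cont=1.1320 → 1.1320 [wait]  node(4,3) S=172.9869 payoff=0.0000 vs cont=0.0000 → 0.0000 [wait]  node(4,4) S=221.1711 payoff=0.0000 vs cont=0.0000 → 0.0000 [wait]  ⇒ S*(4)=82.7689
t_3: node(3,0) S=93.5890 payoff=17.5210 vs cont=18.0183 → 18.0183 [wait]  node(3,1) S=119.6576 payoff=0.0000 vs cont=4.9346 → 4.9346 [wait]  node(3,2) S=152.9873 payoff=0.0000 vs cont=0.5238 → 0.5238 [wait]  node(3,3) S=195.6009 payoff=0.0000 vs cont=0.0000 → 0.0000 [wait]  ⇒ S*(3)=-
t_2: node(2,0) S=105.8236 payoff=5.2864 vs cont=10.9159 → 10.9159 [wait]  node(2,1) S=135.3000 payoff=0.0000 vs cont=2.5571 → 2.5571 [wait]  node(2,2) S=172.9869 payoff=0.0000 vs cont=0.2424 → 0.2424 [wait]  ⇒ S*(2)=-
t_1: node(1,0) S=119.6576 payoff=0.0000 vs cont=6.3872 → 6.3872 [wait]  node(1,1) S=152.9873 payoff=0.0000 vs cont=1.3099 → 1.3099 [wait]  ⇒ S*(1)=-
t_0: node(0,0) S=135.3000 payoff=0.0000 vs cont=3.6400 → 3.6400 [wait]  ⇒ S*(0)=-

price = 3.6400
boundary = - - - - 82.7689 93.5890
tree:
3.6400
6.3872 1.3099
10.9159 2.5571 0.2424
18.0183 4.9346 0.5238 0.0000
28.3411 9.3857 1.1320 0.0000 0.0000
37.9103 17.5210 2.4462 0.0000 0.0000 0.0000
46.3731 28.3411 5.2864 0.0000 0.0000 0.0000 0.0000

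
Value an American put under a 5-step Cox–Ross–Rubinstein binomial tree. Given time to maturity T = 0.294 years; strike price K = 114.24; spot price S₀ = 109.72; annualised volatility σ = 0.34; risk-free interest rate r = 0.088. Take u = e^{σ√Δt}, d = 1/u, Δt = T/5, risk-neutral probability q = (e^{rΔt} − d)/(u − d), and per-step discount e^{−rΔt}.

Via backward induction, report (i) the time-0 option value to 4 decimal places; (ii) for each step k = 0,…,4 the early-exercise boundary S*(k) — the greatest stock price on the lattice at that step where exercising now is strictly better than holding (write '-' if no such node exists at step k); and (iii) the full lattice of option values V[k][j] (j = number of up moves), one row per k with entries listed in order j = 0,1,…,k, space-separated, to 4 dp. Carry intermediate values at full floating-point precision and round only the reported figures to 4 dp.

params: Δt=0.05880 u=1.08594 d=0.92086 q=0.51083 e^(-rΔt)=0.99484
t_5 payoffs: 41.5864 28.5621 13.2031 0.0000 0.0000 0.0000
t_4: node(4,0) S=78.8975 payoff=35.3425 vs cont=34.7529 → 35.3425 [stop]  node(4,1) S=93.0410 payoff=21.1990 vs cont=20.6094 → 21.1990 [stop]  node(4,2) S=109.7200 payoff=4.5200 vs cont=6.4253 → 6.4253 [wait]  node(4,3) S=129.3889 payoff=0.0000 vs cont=0.0000 → 0.0000 [wait]  node(4,4) S=152.5838 payoff=0.0000 vs cont=0.0000 → 0.0000 [wait]  ⇒ S*(4)=93.0410
t_3: node(3,0) S=85.6779 payoff=28.5621 vs cont=27.9725 → 28.5621 [stop]  node(3,1) S=101.0369 payoff=13.2031 vs cont=13.5817 → 13.5817 [wait]  node(3,2) S=119.1493 payoff=0.0000 vs cont=3.1268 → 3.1268 [wait]  node(3,3) S=140.5086 payoff=0.0000 vs cont=0.0000 → 0.0000 [wait]  ⇒ S*(3)=85.6779
t_2: node(2,0) S=93.0410 payoff=21.1990 vs cont=20.8018 → 21.1990 [stop]  node(2,1) S=109.7200 payoff=4.5200 vs cont=8.1986 → 8.1986 [wait]  node(2,2) S=129.3889 payoff=0.0000 vs cont=1.5217 → 1.5217 [wait]  ⇒ S*(2)=93.0410
t_1: node(1,0) S=101.0369 payoff=13.2031 vs cont=14.4829 → 14.4829 [wait]  node(1,1) S=119.1493 payoff=0.0000 vs cont=4.7631 → 4.7631 [wait]  ⇒ S*(1)=-
t_0: node(0,0) S=109.7200 payoff=4.5200 vs cont=9.4686 → 9.4686 [wait]  ⇒ S*(0)=-

price = 9.4686
boundary = - - 93.0410 85.6779 93.0410
tree:
9.4686
14.4829 4.7631
21.1990 8.1986 1.5217
28.5621 13.5817 3.1268 0.0000
35.3425 21.1990 6.4253 0.0000 0.0000
41.5864 28.5621 13.2031 0.0000 0.0000 0.0000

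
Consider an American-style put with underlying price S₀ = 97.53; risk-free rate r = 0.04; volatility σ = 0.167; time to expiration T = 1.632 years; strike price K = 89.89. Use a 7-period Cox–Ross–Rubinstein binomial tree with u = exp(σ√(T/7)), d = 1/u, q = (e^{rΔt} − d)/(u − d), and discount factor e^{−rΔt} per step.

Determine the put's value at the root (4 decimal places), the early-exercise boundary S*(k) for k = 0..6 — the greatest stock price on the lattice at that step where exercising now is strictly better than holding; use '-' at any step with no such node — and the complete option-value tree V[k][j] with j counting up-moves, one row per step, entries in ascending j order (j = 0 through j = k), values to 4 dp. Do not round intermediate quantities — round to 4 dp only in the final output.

params: Δt=0.23314 u=1.08398 d=0.92253 q=0.53789 e^(-rΔt)=0.99072
t_7 payoffs: 34.4273 24.7212 13.3164 0.0000 0.0000 0.0000 0.0000 0.0000
t_6: node(6,0) S=60.1202 payoff=29.7698 vs cont=28.9354 → 29.7698 [stop]  node(6,1) S=70.6415 payoff=19.2485 vs cont=18.4142 → 19.2485 [stop]  node(6,2) S=83.0040 payoff=6.8860 vs cont=6.0966 → 6.8860 [stop]  node(6,3) S=97.5300 payoff=0.0000 vs cont=0.0000 → 0.0000 [wait]  node(6,4) S=114.5981 payoff=0.0000 vs cont=0.0000 → 0.0000 [wait]  node(6,5) S=134.6532 payoff=0.0000 vs cont=0.0000 → 0.0000 [wait]  node(6,6) S=158.2181 payoff=0.0000 vs cont=0.0000 → 0.0000 [wait]  ⇒ S*(6)=83.0040
t_5: node(5,0) S=65.1688 payoff=24.7212 vs cont=23.8868 → 24.7212 [stop]  node(5,1) S=76.5736 payoff=13.3164 vs cont=12.4820 → 13.3164 [stop]  node(5,2) S=89.9743 payoff=0.0000 vs cont=3.1526 → 3.1526 [wait]  node(5,3) S=105.7202 payoff=0.0000 vs cont=0.0000 → 0.0000 [wait]  node(5,4) S=124.2216 payoff=0.0000 vs cont=0.0000 → 0.0000 [wait]  node(5,5) S=145.9609 payoff=0.0000 vs cont=0.0000 → 0.0000 [wait]  ⇒ S*(5)=76.5736
t_4: node(4,0) S=70.6415 payoff=19.2485 vs cont=18.4142 → 19.2485 [stop]  node(4,1) S=83.0040 payoff=6.8860 vs cont=7.7766 → 7.7766 [wait]  node(4,2) S=97.5300 payoff=0.0000 vs cont=1.4433 → 1.4433 [wait]  node(4,3) S=114.5981 payoff=0.0000 vs cont=0.0000 → 0.0000 [wait]  node(4,4) S=134.6532 payoff=0.0000 vs cont=0.0000 → 0.0000 [wait]  ⇒ S*(4)=70.6415
t_3: node(3,0) S=76.5736 payoff=13.3164 vs cont=12.9565 → 13.3164 [stop]  node(3,1) S=89.9743 payoff=0.0000 vs cont=4.3294 → 4.3294 [wait]  node(3,2) S=105.7202 payoff=0.0000 vs cont=0.6608 → 0.6608 [wait]  node(3,3) S=124.2216 payoff=0.0000 vs cont=0.0000 → 0.0000 [wait]  ⇒ S*(3)=76.5736
t_2: node(2,0) S=83.0040 payoff=6.8860 vs cont=8.4037 → 8.4037 [wait]  node(2,1) S=97.5300 payoff=0.0000 vs cont=2.3343 → 2.3343 [wait]  node(2,2) S=114.5981 payoff=0.0000 vs cont=0.3025 → 0.3025 [wait]  ⇒ S*(2)=-
t_1: node(1,0) S=89.9743 payoff=0.0000 vs cont=5.0913 → 5.0913 [wait]  node(1,1) S=105.7202 payoff=0.0000 vs cont=1.2299 → 1.2299 [wait]  ⇒ S*(1)=-
t_0: node(0,0) S=97.5300 payoff=0.0000 vs cont=2.9863 → 2.9863 [wait]  ⇒ S*(0)=-

price = 2.9863
boundary = - - - 76.5736 70.6415 76.5736 83.0040
tree:
2.9863
5.0913 1.2299
8.4037 2.3343 0.3025
13.3164 4.3294 0.6608 0.0000
19.2485 7.7766 1.4433 0.0000 0.0000
24.7212 13.3164 3.1526 0.0000 0.0000 0.0000
29.7698 19.2485 6.8860 0.0000 0.0000 0.0000 0.0000
34.4273 24.7212 13.3164 0.0000 0.0000 0.0000 0.0000 0.0000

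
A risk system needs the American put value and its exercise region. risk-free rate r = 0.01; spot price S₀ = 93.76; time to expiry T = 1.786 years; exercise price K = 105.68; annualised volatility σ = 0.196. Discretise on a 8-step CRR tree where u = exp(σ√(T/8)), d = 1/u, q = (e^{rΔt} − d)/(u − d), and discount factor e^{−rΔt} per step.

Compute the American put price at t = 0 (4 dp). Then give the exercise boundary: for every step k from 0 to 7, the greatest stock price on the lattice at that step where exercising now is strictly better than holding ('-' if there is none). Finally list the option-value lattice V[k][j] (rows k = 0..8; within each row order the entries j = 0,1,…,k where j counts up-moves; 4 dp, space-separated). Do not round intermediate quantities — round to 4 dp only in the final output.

Δt=0.22325  u=1.09703  d=0.91155  q=0.48891  discount=0.99777
step 8 (expiry): payoffs max(K−S,0) = 60.9847 51.8901 40.9449 27.7726 11.9200 0.0000 0.0000 0.0000 0.0000
step 7: (k=7,j=0): S=49.0322, (K−S)⁺=56.6478, hold=56.4121 ⇒ V=56.6478 exercise | (k=7,j=1): S=59.0093, (K−S)⁺=46.6707, hold=46.4350 ⇒ V=46.6707 exercise | (k=7,j=2): S=71.0165, (K−S)⁺=34.6635, hold=34.4278 ⇒ V=34.6635 exercise | (k=7,j=3): S=85.4669, (K−S)⁺=20.2131, hold=19.9774 ⇒ V=20.2131 exercise | (k=7,j=4): S=102.8578, (K−S)⁺=2.8222, hold=6.0786 ⇒ V=6.0786 continue | (k=7,j=5): S=123.7873, (K−S)⁺=0.0000, hold=0.0000 ⇒ V=0.0000 continue | (k=7,j=6): S=148.9755, (K−S)⁺=0.0000, hold=0.0000 ⇒ V=0.0000 continue | (k=7,j=7): S=179.2890, (K−S)⁺=0.0000, hold=0.0000 ⇒ V=0.0000 continue  boundary S*=85.4669
step 6: (k=6,j=0): S=53.7899, (K−S)⁺=51.8901, hold=51.6544 ⇒ V=51.8901 exercise | (k=6,j=1): S=64.7351, (K−S)⁺=40.9449, hold=40.7092 ⇒ V=40.9449 exercise | (k=6,j=2): S=77.9074, (K−S)⁺=27.7726, hold=27.5369 ⇒ V=27.7726 exercise | (k=6,j=3): S=93.7600, (K−S)⁺=11.9200, hold=13.2728 ⇒ V=13.2728 continue | (k=6,j=4): S=112.8383, (K−S)⁺=0.0000, hold=3.0997 ⇒ V=3.0997 continue | (k=6,j=5): S=135.7986, (K−S)⁺=0.0000, hold=0.0000 ⇒ V=0.0000 continue | (k=6,j=6): S=163.4309, (K−S)⁺=0.0000, hold=0.0000 ⇒ V=0.0000 continue  boundary S*=77.9074
step 5: (k=5,j=0): S=59.0093, (K−S)⁺=46.6707, hold=46.4350 ⇒ V=46.6707 exercise | (k=5,j=1): S=71.0165, (K−S)⁺=34.6635, hold=34.4278 ⇒ V=34.6635 exercise | (k=5,j=2): S=85.4669, (K−S)⁺=20.2131, hold=20.6373 ⇒ V=20.6373 continue | (k=5,j=3): S=102.8578, (K−S)⁺=2.8222, hold=8.2806 ⇒ V=8.2806 continue | (k=5,j=4): S=123.7873, (K−S)⁺=0.0000, hold=1.5807 ⇒ V=1.5807 continue | (k=5,j=5): S=148.9755, (K−S)⁺=0.0000, hold=0.0000 ⇒ V=0.0000 continue  boundary S*=71.0165
step 4: (k=4,j=0): S=64.7351, (K−S)⁺=40.9449, hold=40.7092 ⇒ V=40.9449 exercise | (k=4,j=1): S=77.9074, (K−S)⁺=27.7726, hold=27.7439 ⇒ V=27.7726 exercise | (k=4,j=2): S=93.7600, (K−S)⁺=11.9200, hold=14.5634 ⇒ V=14.5634 continue | (k=4,j=3): S=112.8383, (K−S)⁺=0.0000, hold=4.9937 ⇒ V=4.9937 continue | (k=4,j=4): S=135.7986, (K−S)⁺=0.0000, hold=0.8061 ⇒ V=0.8061 continue  boundary S*=77.9074
step 3: (k=3,j=0): S=71.0165, (K−S)⁺=34.6635, hold=34.4278 ⇒ V=34.6635 exercise | (k=3,j=1): S=85.4669, (K−S)⁺=20.2131, hold=21.2669 ⇒ V=21.2669 continue | (k=3,j=2): S=102.8578, (K−S)⁺=2.8222, hold=9.8626 ⇒ V=9.8626 continue | (k=3,j=3): S=123.7873, (K−S)⁺=0.0000, hold=2.9398 ⇒ V=2.9398 continue  boundary S*=71.0165
step 2: (k=2,j=0): S=77.9074, (K−S)⁺=27.7726, hold=28.0510 ⇒ V=28.0510 continue | (k=2,j=1): S=93.7600, (K−S)⁺=11.9200, hold=15.6562 ⇒ V=15.6562 continue | (k=2,j=2): S=112.8383, (K−S)⁺=0.0000, hold=6.4635 ⇒ V=6.4635 continue  boundary S*=-
step 1: (k=1,j=0): S=85.4669, (K−S)⁺=20.2131, hold=21.9420 ⇒ V=21.9420 continue | (k=1,j=1): S=102.8578, (K−S)⁺=2.8222, hold=11.1369 ⇒ V=11.1369 continue  boundary S*=-
step 0: (k=0,j=0): S=93.7600, (K−S)⁺=11.9200, hold=16.6221 ⇒ V=16.6221 continue  boundary S*=-

price = 16.6221
boundary = - - - 71.0165 77.9074 71.0165 77.9074 85.4669
tree:
16.6221
21.9420 11.1369
28.0510 15.6562 6.4635
34.6635 21.2669 9.8626 2.9398
40.9449 27.7726 14.5634 4.9937 0.8061
46.6707 34.6635 20.6373 8.2806 1.5807 0.0000
51.8901 40.9449 27.7726 13.2728 3.0997 0.0000 0.0000
56.6478 46.6707 34.6635 20.2131 6.0786 0.0000 0.0000 0.0000
60.9847 51.8901 40.9449 27.7726 11.9200 0.0000 0.0000 0.0000 0.0000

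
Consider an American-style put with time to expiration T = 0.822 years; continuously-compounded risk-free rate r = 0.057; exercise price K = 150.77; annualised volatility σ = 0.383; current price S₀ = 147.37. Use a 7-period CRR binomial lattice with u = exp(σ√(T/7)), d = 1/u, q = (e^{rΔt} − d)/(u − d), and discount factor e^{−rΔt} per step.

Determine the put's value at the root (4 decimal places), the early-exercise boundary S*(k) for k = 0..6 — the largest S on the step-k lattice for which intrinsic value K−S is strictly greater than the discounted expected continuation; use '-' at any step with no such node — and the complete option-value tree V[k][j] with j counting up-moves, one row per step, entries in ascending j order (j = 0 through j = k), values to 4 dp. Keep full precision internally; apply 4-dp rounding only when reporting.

Δt=0.11743, u=1.14025, d=0.87700, q=0.49275, disc=e^(-rΔt)=0.99333
k=7 terminal: V=max(K-S,0) → 91.9651 74.3139 51.3644 21.5262 0.0000 0.0000 0.0000 0.0000
k=6: j=0 S=67.0522 intr=83.7178 cont=82.7120 V=83.7178[EX]; j=1 S=87.1790 intr=63.5910 cont=62.5852 V=63.5910[EX]; j=2 S=113.3471 intr=37.4229 cont=36.4171 V=37.4229[EX]; j=3 S=147.3700 intr=3.4000 cont=10.8464 V=10.8464[hold]; j=4 S=191.6054 intr=0.0000 cont=0.0000 V=0.0000[hold]; j=5 S=249.1188 intr=0.0000 cont=0.0000 V=0.0000[hold]; j=6 S=323.8957 intr=0.0000 cont=0.0000 V=0.0000[hold]  S*(6)=113.3471
k=5: j=0 S=76.4561 intr=74.3139 cont=73.3081 V=74.3139[EX]; j=1 S=99.4056 intr=51.3644 cont=50.3586 V=51.3644[EX]; j=2 S=129.2438 intr=21.5262 cont=24.1651 V=24.1651[hold]; j=3 S=168.0384 intr=0.0000 cont=5.4652 V=5.4652[hold]; j=4 S=218.4777 intr=0.0000 cont=0.0000 V=0.0000[hold]; j=5 S=284.0573 intr=0.0000 cont=0.0000 V=0.0000[hold]  S*(5)=99.4056
k=4: j=0 S=87.1790 intr=63.5910 cont=62.5852 V=63.5910[EX]; j=1 S=113.3471 intr=37.4229 cont=37.7088 V=37.7088[hold]; j=2 S=147.3700 intr=3.4000 cont=14.8510 V=14.8510[hold]; j=3 S=191.6054 intr=0.0000 cont=2.7537 V=2.7537[hold]; j=4 S=249.1188 intr=0.0000 cont=0.0000 V=0.0000[hold]  S*(4)=87.1790
k=3: j=0 S=99.4056 intr=51.3644 cont=50.4985 V=51.3644[EX]; j=1 S=129.2438 intr=21.5262 cont=26.2692 V=26.2692[hold]; j=2 S=168.0384 intr=0.0000 cont=8.8308 V=8.8308[hold]; j=3 S=218.4777 intr=0.0000 cont=1.3875 V=1.3875[hold]  S*(3)=99.4056
k=2: j=0 S=113.3471 intr=37.4229 cont=38.7386 V=38.7386[hold]; j=1 S=147.3700 intr=3.4000 cont=17.5586 V=17.5586[hold]; j=2 S=191.6054 intr=0.0000 cont=5.1287 V=5.1287[hold]  S*(2)=-
k=1: j=0 S=129.2438 intr=21.5262 cont=28.1134 V=28.1134[hold]; j=1 S=168.0384 intr=0.0000 cont=11.3575 V=11.3575[hold]  S*(1)=-
k=0: j=0 S=147.3700 intr=3.4000 cont=19.7245 V=19.7245[hold]  S*(0)=-

price = 19.7245
boundary = - - - 99.4056 87.1790 99.4056 113.3471
tree:
19.7245
28.1134 11.3575
38.7386 17.5586 5.1287
51.3644 26.2692 8.8308 1.3875
63.5910 37.7088 14.8510 2.7537 0.0000
74.3139 51.3644 24.1651 5.4652 0.0000 0.0000
83.7178 63.5910 37.4229 10.8464 0.0000 0.0000 0.0000
91.9651 74.3139 51.3644 21.5262 0.0000 0.0000 0.0000 0.0000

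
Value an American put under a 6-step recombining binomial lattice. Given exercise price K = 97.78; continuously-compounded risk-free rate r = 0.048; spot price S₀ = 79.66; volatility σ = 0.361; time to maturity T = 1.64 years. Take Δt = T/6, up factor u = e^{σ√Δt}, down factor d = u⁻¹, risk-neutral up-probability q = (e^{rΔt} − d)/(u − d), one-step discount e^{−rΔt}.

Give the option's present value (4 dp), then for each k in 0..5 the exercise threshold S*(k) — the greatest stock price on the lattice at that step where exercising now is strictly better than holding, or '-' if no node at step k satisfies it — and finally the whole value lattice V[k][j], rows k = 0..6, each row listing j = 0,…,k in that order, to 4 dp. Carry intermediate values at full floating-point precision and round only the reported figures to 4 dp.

params: Δt=0.27333 u=1.20772 d=0.82801 q=0.48774 e^(-rΔt)=0.98697
t_6 payoffs: 72.1092 60.3368 43.1657 18.1200 0.0000 0.0000 0.0000
t_5: node(5,0) S=31.0032 payoff=66.7768 vs cont=65.5023 → 66.7768 [stop]  node(5,1) S=45.2210 payoff=52.5590 vs cont=51.2845 → 52.5590 [stop]  node(5,2) S=65.9589 payoff=31.8211 vs cont=30.5466 → 31.8211 [stop]  node(5,3) S=96.2071 payoff=1.5729 vs cont=9.1612 → 9.1612 [wait]  node(5,4) S=140.3268 payoff=0.0000 vs cont=0.0000 → 0.0000 [wait]  node(5,5) S=204.6794 payoff=0.0000 vs cont=0.0000 → 0.0000 [wait]  ⇒ S*(5)=65.9589
t_4: node(4,0) S=37.4432 payoff=60.3368 vs cont=59.0623 → 60.3368 [stop]  node(4,1) S=54.6143 payoff=43.1657 vs cont=41.8912 → 43.1657 [stop]  node(4,2) S=79.6600 payoff=18.1200 vs cont=20.4984 → 20.4984 [wait]  node(4,3) S=116.1914 payoff=0.0000 vs cont=4.6318 → 4.6318 [wait]  node(4,4) S=169.4757 payoff=0.0000 vs cont=0.0000 → 0.0000 [wait]  ⇒ S*(4)=54.6143
t_3: node(3,0) S=45.2210 payoff=52.5590 vs cont=51.2845 → 52.5590 [stop]  node(3,1) S=65.9589 payoff=31.8211 vs cont=31.6915 → 31.8211 [stop]  node(3,2) S=96.2071 payoff=1.5729 vs cont=12.5934 → 12.5934 [wait]  node(3,3) S=140.3268 payoff=0.0000 vs cont=2.3418 → 2.3418 [wait]  ⇒ S*(3)=65.9589
t_2: node(2,0) S=54.6143 payoff=43.1657 vs cont=41.8912 → 43.1657 [stop]  node(2,1) S=79.6600 payoff=18.1200 vs cont=22.1505 → 22.1505 [wait]  node(2,2) S=116.1914 payoff=0.0000 vs cont=7.4943 → 7.4943 [wait]  ⇒ S*(2)=54.6143
t_1: node(1,0) S=65.9589 payoff=31.8211 vs cont=32.4868 → 32.4868 [wait]  node(1,1) S=96.2071 payoff=1.5729 vs cont=14.8066 → 14.8066 [wait]  ⇒ S*(1)=-
t_0: node(0,0) S=79.6600 payoff=18.1200 vs cont=23.5525 → 23.5525 [wait]  ⇒ S*(0)=-

price = 23.5525
boundary = - - 54.6143 65.9589 54.6143 65.9589
tree:
23.5525
32.4868 14.8066
43.1657 22.1505 7.4943
52.5590 31.8211 12.5934 2.3418
60.3368 43.1657 20.4984 4.6318 0.0000
66.7768 52.5590 31.8211 9.1612 0.0000 0.0000
72.1092 60.3368 43.1657 18.1200 0.0000 0.0000 0.0000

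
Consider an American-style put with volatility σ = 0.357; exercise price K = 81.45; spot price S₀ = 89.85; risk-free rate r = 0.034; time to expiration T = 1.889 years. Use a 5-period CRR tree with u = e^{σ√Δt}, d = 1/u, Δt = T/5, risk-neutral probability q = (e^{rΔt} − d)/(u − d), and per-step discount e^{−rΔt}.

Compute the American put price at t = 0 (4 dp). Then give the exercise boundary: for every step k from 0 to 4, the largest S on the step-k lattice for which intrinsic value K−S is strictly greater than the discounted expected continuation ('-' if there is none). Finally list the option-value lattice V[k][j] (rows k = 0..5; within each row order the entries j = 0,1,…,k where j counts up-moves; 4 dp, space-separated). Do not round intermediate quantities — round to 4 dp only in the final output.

price = 11.1986
boundary = - - - 46.5183 57.9325
tree:
11.1986
16.9764 5.1071
24.8941 8.6731 1.2983
34.9317 14.4596 2.5030 0.0000
44.0969 23.5175 4.8254 0.0000 0.0000
51.4564 34.9317 9.3027 0.0000 0.0000 0.0000

Δt=0.37780, u=1.24537, d=0.80298, q=0.47458, disc=e^(-rΔt)=0.98724
k=5 terminal: V=max(K-S,0) → 51.4564 34.9317 9.3027 0.0000 0.0000 0.0000
k=4: j=0 S=37.3531 intr=44.0969 cont=43.0574 V=44.0969[EX]; j=1 S=57.9325 intr=23.5175 cont=22.4780 V=23.5175[EX]; j=2 S=89.8500 intr=0.0000 cont=4.8254 V=4.8254[hold]; j=3 S=139.3522 intr=0.0000 cont=0.0000 V=0.0000[hold]; j=4 S=216.1274 intr=0.0000 cont=0.0000 V=0.0000[hold]  S*(4)=57.9325
k=3: j=0 S=46.5183 intr=34.9317 cont=33.8921 V=34.9317[EX]; j=1 S=72.1473 intr=9.3027 cont=14.4596 V=14.4596[hold]; j=2 S=111.8964 intr=0.0000 cont=2.5030 V=2.5030[hold]; j=3 S=173.5449 intr=0.0000 cont=0.0000 V=0.0000[hold]  S*(3)=46.5183
k=2: j=0 S=57.9325 intr=23.5175 cont=24.8941 V=24.8941[hold]; j=1 S=89.8500 intr=0.0000 cont=8.6731 V=8.6731[hold]; j=2 S=139.3522 intr=0.0000 cont=1.2983 V=1.2983[hold]  S*(2)=-
k=1: j=0 S=72.1473 intr=9.3027 cont=16.9764 V=16.9764[hold]; j=1 S=111.8964 intr=0.0000 cont=5.1071 V=5.1071[hold]  S*(1)=-
k=0: j=0 S=89.8500 intr=0.0000 cont=11.1986 V=11.1986[hold]  S*(0)=-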